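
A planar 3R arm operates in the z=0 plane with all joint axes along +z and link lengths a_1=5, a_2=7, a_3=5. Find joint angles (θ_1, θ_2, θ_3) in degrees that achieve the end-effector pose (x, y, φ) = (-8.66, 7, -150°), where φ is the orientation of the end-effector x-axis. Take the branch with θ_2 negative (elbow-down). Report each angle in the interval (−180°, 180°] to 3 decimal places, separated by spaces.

wrist centre = target − a_3·(cos φ, sin φ) = (-4.3299, 9.5000)
cos θ_2 = (108.9978−5²−7²)/(2·5·7) = 0.5000; θ_2 = -60.0021° (elbow-down)
β = atan2(9.5000,-4.3299) = 114.5024°; ψ = atan2(-6.0623,8.4998) = -35.4976°
θ_1 = β − ψ = 150.0000°
θ_3 = φ − θ_1 − θ_2 = 120.0021° (wrapped to (-180°,180°])

150.000 -60.002 120.002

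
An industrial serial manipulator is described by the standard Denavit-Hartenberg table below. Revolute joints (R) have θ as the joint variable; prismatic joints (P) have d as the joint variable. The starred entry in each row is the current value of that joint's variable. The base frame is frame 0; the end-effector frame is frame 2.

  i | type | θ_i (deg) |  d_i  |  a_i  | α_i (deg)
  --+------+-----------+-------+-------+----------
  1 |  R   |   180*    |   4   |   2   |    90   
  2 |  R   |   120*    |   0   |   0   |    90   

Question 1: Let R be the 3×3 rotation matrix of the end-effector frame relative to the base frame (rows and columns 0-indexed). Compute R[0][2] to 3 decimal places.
End-effector z-axis (col 2 of R) = (-0.8660,0.0000,0.5000)
R[0][2] = -0.8660

-0.866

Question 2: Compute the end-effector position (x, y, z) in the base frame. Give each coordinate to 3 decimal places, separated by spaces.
-2.000 0.000 4.000

after link 1: o_1 = (-2.0000, 0.0000, 4.0000)
after link 2: o_2 = (-2.0000, 0.0000, 4.0000)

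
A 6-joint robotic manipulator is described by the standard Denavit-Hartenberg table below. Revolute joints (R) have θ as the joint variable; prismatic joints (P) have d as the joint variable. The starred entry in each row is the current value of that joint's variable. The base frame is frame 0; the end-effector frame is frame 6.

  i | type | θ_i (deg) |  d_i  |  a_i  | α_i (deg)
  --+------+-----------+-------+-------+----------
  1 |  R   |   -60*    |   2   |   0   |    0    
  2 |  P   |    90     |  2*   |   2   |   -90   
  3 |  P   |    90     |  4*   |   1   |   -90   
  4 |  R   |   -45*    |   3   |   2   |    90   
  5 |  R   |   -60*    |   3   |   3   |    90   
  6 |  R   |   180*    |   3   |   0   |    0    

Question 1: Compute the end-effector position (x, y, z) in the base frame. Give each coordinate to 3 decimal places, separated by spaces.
-0.697 7.403 4.484

after link 1: o_1 = (0.0000, 0.0000, 2.0000)
after link 2: o_2 = (1.7321, 1.0000, 4.0000)
after link 3: o_3 = (-0.2679, 4.4641, 3.0000)
after link 4: o_4 = (-3.5731, 4.1888, 1.5858)
after link 5: o_5 = (-2.9141, 8.2436, 2.6464)
after link 6: o_6 = (-0.6965, 7.4026, 4.4836)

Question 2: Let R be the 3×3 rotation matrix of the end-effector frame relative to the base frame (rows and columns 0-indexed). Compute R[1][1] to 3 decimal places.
End-effector y-axis (col 1 of R) = (0.3536,-0.6124,-0.7071)
R[1][1] = -0.6124

-0.612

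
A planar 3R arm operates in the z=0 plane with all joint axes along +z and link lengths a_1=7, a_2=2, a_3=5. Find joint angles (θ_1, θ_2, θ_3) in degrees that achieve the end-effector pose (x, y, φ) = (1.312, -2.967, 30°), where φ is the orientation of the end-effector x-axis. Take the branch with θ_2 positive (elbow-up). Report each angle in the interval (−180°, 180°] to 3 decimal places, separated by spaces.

wrist centre = target − a_3·(cos φ, sin φ) = (-3.0181, -5.4670)
cos θ_2 = (38.9972−7²−2²)/(2·7·2) = -0.5001; θ_2 = 120.0067° (elbow-up)
β = atan2(-5.4670,-3.0181) = -118.9015°; ψ = atan2(1.7319,5.9998) = 16.1016°
θ_1 = β − ψ = -135.0031°
θ_3 = φ − θ_1 − θ_2 = 44.9964° (wrapped to (-180°,180°])

-135.003 120.007 44.996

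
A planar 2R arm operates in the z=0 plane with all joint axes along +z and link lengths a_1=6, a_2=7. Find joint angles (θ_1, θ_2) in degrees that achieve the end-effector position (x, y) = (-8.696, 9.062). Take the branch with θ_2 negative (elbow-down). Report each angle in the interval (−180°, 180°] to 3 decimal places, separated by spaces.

150.004 -30.008

cos θ_2 = (157.7403−6²−7²)/(2·6·7) = 0.8660; θ_2 = -30.0080° (elbow-down)
β = atan2(9.0620,-8.6960) = 133.8193°; ψ = atan2(-3.5008,12.0617) = -16.1851°
θ_1 = β − ψ = 150.0044°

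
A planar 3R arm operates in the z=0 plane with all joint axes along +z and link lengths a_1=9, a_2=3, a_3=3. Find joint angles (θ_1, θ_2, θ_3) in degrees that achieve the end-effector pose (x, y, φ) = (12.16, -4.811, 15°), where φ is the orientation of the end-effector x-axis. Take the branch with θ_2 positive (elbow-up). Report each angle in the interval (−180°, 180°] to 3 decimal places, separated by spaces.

-44.996 59.990 0.007

wrist centre = target − a_3·(cos φ, sin φ) = (9.2622, -5.5875)
cos θ_2 = (117.0084−9²−3²)/(2·9·3) = 0.5002; θ_2 = 59.9897° (elbow-up)
β = atan2(-5.5875,9.2622) = -31.1006°; ψ = atan2(2.5978,10.5005) = 13.8959°
θ_1 = β − ψ = -44.9965°
θ_3 = φ − θ_1 − θ_2 = 0.0068° (wrapped to (-180°,180°])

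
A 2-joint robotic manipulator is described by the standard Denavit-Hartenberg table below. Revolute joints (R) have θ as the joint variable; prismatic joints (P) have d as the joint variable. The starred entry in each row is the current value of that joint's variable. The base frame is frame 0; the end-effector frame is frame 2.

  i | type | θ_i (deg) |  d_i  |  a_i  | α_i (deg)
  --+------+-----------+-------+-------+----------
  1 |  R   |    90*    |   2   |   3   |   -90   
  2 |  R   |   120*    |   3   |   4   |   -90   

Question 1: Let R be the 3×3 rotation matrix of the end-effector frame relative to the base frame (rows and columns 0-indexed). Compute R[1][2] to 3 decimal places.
End-effector z-axis (col 2 of R) = (-0.0000,-0.8660,0.5000)
R[1][2] = -0.8660

-0.866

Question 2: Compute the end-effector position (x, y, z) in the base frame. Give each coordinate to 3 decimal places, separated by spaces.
-3.000 1.000 -1.464

after link 1: o_1 = (0.0000, 3.0000, 2.0000)
after link 2: o_2 = (-3.0000, 1.0000, -1.4641)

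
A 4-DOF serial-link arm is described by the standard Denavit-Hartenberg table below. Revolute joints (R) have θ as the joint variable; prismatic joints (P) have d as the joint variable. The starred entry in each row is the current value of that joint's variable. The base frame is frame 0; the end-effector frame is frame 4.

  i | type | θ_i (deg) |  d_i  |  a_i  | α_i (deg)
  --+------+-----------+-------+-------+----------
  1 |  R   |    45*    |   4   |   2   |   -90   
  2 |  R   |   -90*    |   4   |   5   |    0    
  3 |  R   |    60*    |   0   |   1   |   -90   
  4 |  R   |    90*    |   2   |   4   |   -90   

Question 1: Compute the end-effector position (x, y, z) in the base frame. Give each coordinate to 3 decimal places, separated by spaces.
after link 1: o_1 = (1.4142, 1.4142, 4.0000)
after link 2: o_2 = (-1.4142, 4.2426, 9.0000)
after link 3: o_3 = (-0.8018, 4.8550, 9.5000)
after link 4: o_4 = (2.7337, 2.7337, 7.7679)

2.734 2.734 7.768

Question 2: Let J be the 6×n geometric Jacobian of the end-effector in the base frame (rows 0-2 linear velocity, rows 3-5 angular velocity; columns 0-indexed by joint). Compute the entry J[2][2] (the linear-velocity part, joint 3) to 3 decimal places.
axis z_2 = (-0.7071,0.7071,0.0000); lever o_n−o_2 = (4.1479,-1.5089,-1.2321)
cross product → J_v[:, 2] = (-0.8712,-0.8712,-1.8660)
J_ω[:, 2] = z_2
entry J[2][2] = -1.8660

-1.866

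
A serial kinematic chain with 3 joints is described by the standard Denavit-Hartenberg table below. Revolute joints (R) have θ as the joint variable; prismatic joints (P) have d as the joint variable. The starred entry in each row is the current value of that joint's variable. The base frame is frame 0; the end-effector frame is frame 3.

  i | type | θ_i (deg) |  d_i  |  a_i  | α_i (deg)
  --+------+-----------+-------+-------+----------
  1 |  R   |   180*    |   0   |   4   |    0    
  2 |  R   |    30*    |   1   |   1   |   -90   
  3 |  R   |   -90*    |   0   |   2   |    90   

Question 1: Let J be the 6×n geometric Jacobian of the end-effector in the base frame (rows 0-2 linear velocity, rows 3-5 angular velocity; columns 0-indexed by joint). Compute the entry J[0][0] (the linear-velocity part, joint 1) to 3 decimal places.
0.500

axis z_0 = ẑ; lever o_n−o_0 = (-4.8660,-0.5000,3.0000)
cross product → J_v[:, 0] = (0.5000,-4.8660,0.0000)
J_ω[:, 0] = z_0
entry J[0][0] = 0.5000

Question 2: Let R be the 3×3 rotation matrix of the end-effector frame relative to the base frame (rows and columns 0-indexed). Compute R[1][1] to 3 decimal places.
End-effector y-axis (col 1 of R) = (0.5000,-0.8660,0.0000)
R[1][1] = -0.8660

-0.866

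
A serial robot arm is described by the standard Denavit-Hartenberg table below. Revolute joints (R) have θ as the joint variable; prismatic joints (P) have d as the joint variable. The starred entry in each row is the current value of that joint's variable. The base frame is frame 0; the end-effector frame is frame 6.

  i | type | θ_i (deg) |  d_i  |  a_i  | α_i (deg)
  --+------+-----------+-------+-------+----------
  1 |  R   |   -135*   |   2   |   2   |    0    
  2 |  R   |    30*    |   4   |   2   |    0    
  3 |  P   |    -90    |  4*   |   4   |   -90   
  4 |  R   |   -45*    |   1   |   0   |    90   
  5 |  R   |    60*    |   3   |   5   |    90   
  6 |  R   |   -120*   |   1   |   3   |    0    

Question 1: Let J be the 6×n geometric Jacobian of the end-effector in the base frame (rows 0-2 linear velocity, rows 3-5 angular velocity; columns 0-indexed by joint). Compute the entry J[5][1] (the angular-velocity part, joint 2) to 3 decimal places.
axis z_1 = (0.0000,0.0000,1.0000); lever o_n−o_1 = (-6.8075,-3.9021,10.1340)
cross product → J_v[:, 1] = (3.9021,-6.8075,0.0000)
J_ω[:, 1] = z_1
entry J[5][1] = 1.0000

1.000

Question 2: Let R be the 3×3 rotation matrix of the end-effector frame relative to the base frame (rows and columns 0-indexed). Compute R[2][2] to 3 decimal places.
End-effector z-axis (col 2 of R) = (-0.4621,0.6415,0.6124)
R[2][2] = 0.6124

0.612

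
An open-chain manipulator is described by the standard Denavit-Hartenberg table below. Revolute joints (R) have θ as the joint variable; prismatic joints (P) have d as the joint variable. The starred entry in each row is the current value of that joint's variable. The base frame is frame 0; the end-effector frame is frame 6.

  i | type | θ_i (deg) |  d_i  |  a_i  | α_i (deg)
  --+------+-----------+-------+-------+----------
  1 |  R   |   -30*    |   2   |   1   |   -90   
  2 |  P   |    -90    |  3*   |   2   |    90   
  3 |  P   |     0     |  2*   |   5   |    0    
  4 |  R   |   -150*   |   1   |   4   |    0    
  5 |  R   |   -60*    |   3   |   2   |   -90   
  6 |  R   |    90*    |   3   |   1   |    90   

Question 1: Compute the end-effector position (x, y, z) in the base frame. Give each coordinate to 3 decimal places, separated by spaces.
after link 1: o_1 = (0.8660, -0.5000, 2.0000)
after link 2: o_2 = (2.3660, 2.0981, 4.0000)
after link 3: o_3 = (0.6340, 3.0981, 9.0000)
after link 4: o_4 = (-1.2321, 1.8660, 5.5359)
after link 5: o_5 = (-3.3301, 4.2321, 3.8038)
after link 6: o_6 = (-3.7631, 1.4821, 2.3038)

-3.763 1.482 2.304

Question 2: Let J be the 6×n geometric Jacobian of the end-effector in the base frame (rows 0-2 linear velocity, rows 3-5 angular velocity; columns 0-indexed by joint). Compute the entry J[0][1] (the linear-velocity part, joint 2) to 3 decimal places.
0.500

prismatic axis z_1 = (0.5000,0.8660,0.0000)
J_v[:, 1] = z_1; J_ω[:, 1] = (0,0,0)
entry J[0][1] = 0.5000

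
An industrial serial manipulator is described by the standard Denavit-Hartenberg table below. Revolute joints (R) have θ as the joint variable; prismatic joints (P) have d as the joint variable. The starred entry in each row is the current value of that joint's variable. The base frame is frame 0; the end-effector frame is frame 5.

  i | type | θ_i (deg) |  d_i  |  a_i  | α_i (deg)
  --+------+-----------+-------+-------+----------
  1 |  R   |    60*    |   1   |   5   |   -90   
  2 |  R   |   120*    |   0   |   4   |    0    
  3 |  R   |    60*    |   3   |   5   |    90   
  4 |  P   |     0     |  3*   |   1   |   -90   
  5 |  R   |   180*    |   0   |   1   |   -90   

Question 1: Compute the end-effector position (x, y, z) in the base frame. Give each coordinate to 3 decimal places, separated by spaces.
-3.598 -0.232 -5.464

after link 1: o_1 = (2.5000, 4.3301, 1.0000)
after link 2: o_2 = (1.5000, 2.5981, -2.4641)
after link 3: o_3 = (-3.5981, -0.2321, -2.4641)
after link 4: o_4 = (-4.0981, -1.0981, -5.4641)
after link 5: o_5 = (-3.5981, -0.2321, -5.4641)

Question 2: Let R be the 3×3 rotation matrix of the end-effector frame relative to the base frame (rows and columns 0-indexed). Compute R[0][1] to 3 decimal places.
0.866

End-effector y-axis (col 1 of R) = (0.8660,-0.5000,-0.0000)
R[0][1] = 0.8660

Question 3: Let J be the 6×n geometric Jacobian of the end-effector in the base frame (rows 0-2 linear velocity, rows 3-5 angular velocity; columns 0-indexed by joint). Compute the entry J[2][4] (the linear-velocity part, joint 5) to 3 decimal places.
-1.000

axis z_4 = (-0.8660,0.5000,0.0000); lever o_n−o_4 = (0.5000,0.8660,0.0000)
cross product → J_v[:, 4] = (0.0000,0.0000,-1.0000)
J_ω[:, 4] = z_4
entry J[2][4] = -1.0000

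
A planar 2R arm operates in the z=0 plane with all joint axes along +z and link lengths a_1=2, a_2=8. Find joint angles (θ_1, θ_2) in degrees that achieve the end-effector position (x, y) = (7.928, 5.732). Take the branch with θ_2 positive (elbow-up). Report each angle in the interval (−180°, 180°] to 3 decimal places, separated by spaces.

11.723 30.014

cos θ_2 = (95.7090−2²−8²)/(2·2·8) = 0.8659; θ_2 = 30.0136° (elbow-up)
β = atan2(5.7320,7.9280) = 35.8672°; ψ = atan2(4.0016,8.9273) = 24.1443°
θ_1 = β − ψ = 11.7229°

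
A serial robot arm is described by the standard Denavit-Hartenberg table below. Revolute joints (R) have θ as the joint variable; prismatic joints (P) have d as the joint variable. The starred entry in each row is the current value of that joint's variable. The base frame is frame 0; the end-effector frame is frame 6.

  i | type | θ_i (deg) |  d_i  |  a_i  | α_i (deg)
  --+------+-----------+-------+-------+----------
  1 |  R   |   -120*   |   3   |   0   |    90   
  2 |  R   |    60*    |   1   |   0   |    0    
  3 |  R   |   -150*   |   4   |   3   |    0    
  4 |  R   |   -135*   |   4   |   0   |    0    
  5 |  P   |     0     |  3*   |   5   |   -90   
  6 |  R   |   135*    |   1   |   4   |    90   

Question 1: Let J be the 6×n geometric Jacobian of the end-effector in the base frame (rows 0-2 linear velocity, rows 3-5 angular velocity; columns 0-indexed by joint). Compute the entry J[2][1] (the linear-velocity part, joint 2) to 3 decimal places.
axis z_1 = (-0.8660,0.5000,0.0000); lever o_n−o_1 = (-6.8215,6.5280,-2.1716)
cross product → J_v[:, 1] = (-1.0858,-1.8806,-2.2426)
J_ω[:, 1] = z_1
entry J[2][1] = -2.2426

-2.243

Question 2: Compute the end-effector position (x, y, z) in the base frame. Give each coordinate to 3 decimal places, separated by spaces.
after link 1: o_1 = (0.0000, 0.0000, 3.0000)
after link 2: o_2 = (-0.8660, 0.5000, 3.0000)
after link 3: o_3 = (-4.3301, 2.5000, 0.0000)
after link 4: o_4 = (-7.7942, 4.5000, 0.0000)
after link 5: o_5 = (-8.6245, 9.0619, 3.5355)
after link 6: o_6 = (-6.8215, 6.5280, 0.8284)

-6.821 6.528 0.828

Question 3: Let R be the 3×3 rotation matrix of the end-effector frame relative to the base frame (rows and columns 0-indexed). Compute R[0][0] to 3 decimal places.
End-effector x-axis (col 0 of R) = (0.3624,-0.7866,-0.5000)
R[0][0] = 0.3624

0.362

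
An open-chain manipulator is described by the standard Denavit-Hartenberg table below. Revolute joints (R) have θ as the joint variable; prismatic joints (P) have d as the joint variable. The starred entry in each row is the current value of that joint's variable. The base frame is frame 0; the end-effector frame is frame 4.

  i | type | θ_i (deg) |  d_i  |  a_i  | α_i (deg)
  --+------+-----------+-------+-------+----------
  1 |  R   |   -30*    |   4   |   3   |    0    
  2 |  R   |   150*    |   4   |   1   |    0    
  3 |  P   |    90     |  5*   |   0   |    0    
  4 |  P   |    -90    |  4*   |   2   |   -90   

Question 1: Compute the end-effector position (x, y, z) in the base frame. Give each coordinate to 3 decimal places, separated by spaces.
1.098 1.098 17.000

after link 1: o_1 = (2.5981, -1.5000, 4.0000)
after link 2: o_2 = (2.0981, -0.6340, 8.0000)
after link 3: o_3 = (2.0981, -0.6340, 13.0000)
after link 4: o_4 = (1.0981, 1.0981, 17.0000)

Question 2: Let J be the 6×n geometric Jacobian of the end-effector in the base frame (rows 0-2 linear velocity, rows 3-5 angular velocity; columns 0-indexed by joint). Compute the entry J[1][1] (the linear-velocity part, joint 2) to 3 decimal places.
-1.500

axis z_1 = (0.0000,0.0000,1.0000); lever o_n−o_1 = (-1.5000,2.5981,13.0000)
cross product → J_v[:, 1] = (-2.5981,-1.5000,0.0000)
J_ω[:, 1] = z_1
entry J[1][1] = -1.5000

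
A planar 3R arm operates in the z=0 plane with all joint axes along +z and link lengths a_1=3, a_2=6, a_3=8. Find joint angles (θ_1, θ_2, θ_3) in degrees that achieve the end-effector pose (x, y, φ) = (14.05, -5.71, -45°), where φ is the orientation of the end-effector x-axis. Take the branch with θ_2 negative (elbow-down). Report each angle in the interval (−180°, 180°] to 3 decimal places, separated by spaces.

wrist centre = target − a_3·(cos φ, sin φ) = (8.3931, -0.0531)
cos θ_2 = (70.4477−3²−6²)/(2·3·6) = 0.7069; θ_2 = -45.0183° (elbow-down)
β = atan2(-0.0531,8.3931) = -0.3628°; ψ = atan2(-4.2440,7.2413) = -30.3738°
θ_1 = β − ψ = 30.0110°
θ_3 = φ − θ_1 − θ_2 = -29.9928° (wrapped to (-180°,180°])

30.011 -45.018 -29.993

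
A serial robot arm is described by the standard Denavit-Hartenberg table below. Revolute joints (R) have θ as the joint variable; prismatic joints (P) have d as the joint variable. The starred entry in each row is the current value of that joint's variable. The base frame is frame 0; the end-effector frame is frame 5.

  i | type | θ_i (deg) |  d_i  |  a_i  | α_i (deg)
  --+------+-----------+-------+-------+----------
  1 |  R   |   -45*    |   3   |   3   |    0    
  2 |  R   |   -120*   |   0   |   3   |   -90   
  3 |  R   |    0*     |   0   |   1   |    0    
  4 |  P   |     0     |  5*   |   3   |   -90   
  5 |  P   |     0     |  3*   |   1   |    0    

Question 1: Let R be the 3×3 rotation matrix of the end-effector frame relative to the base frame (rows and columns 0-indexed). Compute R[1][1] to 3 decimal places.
End-effector y-axis (col 1 of R) = (-0.2588,0.9659,-0.0000)
R[1][1] = 0.9659

0.966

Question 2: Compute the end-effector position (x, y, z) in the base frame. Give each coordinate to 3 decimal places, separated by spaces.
after link 1: o_1 = (2.1213, -2.1213, 3.0000)
after link 2: o_2 = (-0.7765, -2.8978, 3.0000)
after link 3: o_3 = (-1.7424, -3.1566, 3.0000)
after link 4: o_4 = (-3.3461, -8.7627, 3.0000)
after link 5: o_5 = (-4.3120, -9.0215, 0.0000)

-4.312 -9.022 0.000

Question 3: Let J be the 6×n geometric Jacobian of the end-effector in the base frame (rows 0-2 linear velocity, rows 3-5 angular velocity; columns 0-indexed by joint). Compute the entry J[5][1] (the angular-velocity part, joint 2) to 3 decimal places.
axis z_1 = (0.0000,0.0000,1.0000); lever o_n−o_1 = (-6.4333,-6.9002,-3.0000)
cross product → J_v[:, 1] = (6.9002,-6.4333,0.0000)
J_ω[:, 1] = z_1
entry J[5][1] = 1.0000

1.000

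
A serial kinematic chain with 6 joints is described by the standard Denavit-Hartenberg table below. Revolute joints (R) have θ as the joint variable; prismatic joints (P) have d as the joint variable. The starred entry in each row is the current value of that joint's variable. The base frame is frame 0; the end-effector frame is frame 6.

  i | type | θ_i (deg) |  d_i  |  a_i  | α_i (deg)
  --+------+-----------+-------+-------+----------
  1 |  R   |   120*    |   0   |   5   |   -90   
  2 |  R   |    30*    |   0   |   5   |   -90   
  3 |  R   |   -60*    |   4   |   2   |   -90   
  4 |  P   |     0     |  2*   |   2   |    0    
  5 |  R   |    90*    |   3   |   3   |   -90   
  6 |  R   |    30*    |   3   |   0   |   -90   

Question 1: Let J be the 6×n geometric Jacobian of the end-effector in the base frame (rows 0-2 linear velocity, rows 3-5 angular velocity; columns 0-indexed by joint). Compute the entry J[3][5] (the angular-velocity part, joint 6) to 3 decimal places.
0.967

axis z_5 = (0.9665,0.0580,0.2500); lever o_n−o_5 = (2.8995,0.1740,0.7500)
cross product → J_v[:, 5] = (-0.0000,-0.0000,0.0000)
J_ω[:, 5] = z_5
entry J[3][5] = 0.9665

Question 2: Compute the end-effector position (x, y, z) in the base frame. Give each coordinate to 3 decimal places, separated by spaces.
-5.092 12.087 -5.781

after link 1: o_1 = (-2.5000, 4.3301, 0.0000)
after link 2: o_2 = (-4.6651, 8.0801, -2.5000)
after link 3: o_3 = (-5.5981, 6.2321, -6.4641)
after link 4: o_4 = (-7.4151, 7.9151, -7.8301)
after link 5: o_5 = (-7.9910, 11.9127, -6.5311)
after link 6: o_6 = (-5.0915, 12.0867, -5.7811)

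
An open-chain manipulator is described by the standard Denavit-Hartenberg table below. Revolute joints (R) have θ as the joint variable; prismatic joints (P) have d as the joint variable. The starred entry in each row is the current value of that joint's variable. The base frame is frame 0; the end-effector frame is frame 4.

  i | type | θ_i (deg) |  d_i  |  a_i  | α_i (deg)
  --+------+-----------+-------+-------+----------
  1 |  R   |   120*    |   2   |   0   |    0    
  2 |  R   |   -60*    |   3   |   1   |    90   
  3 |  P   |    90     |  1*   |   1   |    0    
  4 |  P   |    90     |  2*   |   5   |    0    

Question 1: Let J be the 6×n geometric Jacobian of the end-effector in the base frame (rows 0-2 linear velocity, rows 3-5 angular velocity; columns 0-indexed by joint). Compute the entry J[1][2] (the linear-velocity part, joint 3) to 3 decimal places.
-0.500

prismatic axis z_2 = (0.8660,-0.5000,0.0000)
J_v[:, 2] = z_2; J_ω[:, 2] = (0,0,0)
entry J[1][2] = -0.5000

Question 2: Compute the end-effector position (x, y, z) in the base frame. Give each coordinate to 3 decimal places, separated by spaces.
0.598 -4.964 6.000

after link 1: o_1 = (0.0000, 0.0000, 2.0000)
after link 2: o_2 = (0.5000, 0.8660, 5.0000)
after link 3: o_3 = (1.3660, 0.3660, 6.0000)
after link 4: o_4 = (0.5981, -4.9641, 6.0000)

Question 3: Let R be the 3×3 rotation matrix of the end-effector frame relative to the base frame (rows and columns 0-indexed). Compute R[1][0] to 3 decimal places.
-0.866

End-effector x-axis (col 0 of R) = (-0.5000,-0.8660,0.0000)
R[1][0] = -0.8660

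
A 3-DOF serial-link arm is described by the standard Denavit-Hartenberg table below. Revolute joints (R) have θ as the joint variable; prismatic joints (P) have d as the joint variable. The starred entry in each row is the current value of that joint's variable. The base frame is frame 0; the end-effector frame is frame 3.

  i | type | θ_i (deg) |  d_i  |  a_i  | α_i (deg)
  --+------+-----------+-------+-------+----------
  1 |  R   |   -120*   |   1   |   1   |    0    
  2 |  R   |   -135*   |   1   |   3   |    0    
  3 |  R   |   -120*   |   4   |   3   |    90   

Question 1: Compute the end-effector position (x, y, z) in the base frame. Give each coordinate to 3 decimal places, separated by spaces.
1.621 1.255 6.000

after link 1: o_1 = (-0.5000, -0.8660, 1.0000)
after link 2: o_2 = (-1.2765, 2.0318, 2.0000)
after link 3: o_3 = (1.6213, 1.2553, 6.0000)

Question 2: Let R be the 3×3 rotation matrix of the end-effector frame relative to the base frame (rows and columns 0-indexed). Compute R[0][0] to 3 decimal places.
0.966

End-effector x-axis (col 0 of R) = (0.9659,-0.2588,0.0000)
R[0][0] = 0.9659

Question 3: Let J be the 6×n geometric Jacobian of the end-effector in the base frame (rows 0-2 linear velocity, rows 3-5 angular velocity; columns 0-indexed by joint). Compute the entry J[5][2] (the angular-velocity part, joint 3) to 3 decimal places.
axis z_2 = (0.0000,0.0000,1.0000); lever o_n−o_2 = (2.8978,-0.7765,4.0000)
cross product → J_v[:, 2] = (0.7765,2.8978,-0.0000)
J_ω[:, 2] = z_2
entry J[5][2] = 1.0000

1.000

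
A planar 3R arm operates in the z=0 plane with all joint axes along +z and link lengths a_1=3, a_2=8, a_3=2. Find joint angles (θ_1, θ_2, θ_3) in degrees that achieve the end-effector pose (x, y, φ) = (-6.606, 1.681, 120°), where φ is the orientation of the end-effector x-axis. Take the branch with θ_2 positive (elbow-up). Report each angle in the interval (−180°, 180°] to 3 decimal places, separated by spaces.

wrist centre = target − a_3·(cos φ, sin φ) = (-5.6060, -0.0511)
cos θ_2 = (31.4298−3²−8²)/(2·3·8) = -0.8660; θ_2 = 150.0022° (elbow-up)
β = atan2(-0.0511,-5.6060) = -179.4783°; ψ = atan2(3.9997,-3.9284) = 134.4842°
θ_1 = β − ψ = -313.9625°
θ_3 = φ − θ_1 − θ_2 = -76.0398° (wrapped to (-180°,180°])

46.038 150.002 -76.040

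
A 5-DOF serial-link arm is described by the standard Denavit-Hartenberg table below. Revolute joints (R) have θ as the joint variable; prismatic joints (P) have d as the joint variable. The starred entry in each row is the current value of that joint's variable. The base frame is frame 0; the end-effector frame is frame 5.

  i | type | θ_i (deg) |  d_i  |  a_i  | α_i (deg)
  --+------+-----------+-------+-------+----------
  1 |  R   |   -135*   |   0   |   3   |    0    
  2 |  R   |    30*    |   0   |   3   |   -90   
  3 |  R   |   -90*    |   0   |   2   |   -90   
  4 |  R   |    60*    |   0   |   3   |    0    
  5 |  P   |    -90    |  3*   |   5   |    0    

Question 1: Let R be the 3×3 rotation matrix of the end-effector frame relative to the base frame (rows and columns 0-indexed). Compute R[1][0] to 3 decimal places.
-0.129

End-effector x-axis (col 0 of R) = (0.4830,-0.1294,0.8660)
R[1][0] = -0.1294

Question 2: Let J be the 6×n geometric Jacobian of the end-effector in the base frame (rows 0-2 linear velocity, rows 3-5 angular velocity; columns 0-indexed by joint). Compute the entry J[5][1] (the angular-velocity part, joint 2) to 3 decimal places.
axis z_1 = (0.0000,0.0000,1.0000); lever o_n−o_1 = (-1.6476,-5.7702,7.8301)
cross product → J_v[:, 1] = (5.7702,-1.6476,0.0000)
J_ω[:, 1] = z_1
entry J[5][1] = 1.0000

1.000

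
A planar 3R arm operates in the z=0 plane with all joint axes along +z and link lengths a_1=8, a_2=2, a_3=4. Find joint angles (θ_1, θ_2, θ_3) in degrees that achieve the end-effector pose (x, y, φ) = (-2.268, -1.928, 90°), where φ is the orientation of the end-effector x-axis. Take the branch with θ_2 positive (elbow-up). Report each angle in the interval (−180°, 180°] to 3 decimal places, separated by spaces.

wrist centre = target − a_3·(cos φ, sin φ) = (-2.2680, -5.9280)
cos θ_2 = (40.2850−8²−2²)/(2·8·2) = -0.8661; θ_2 = 150.0078° (elbow-up)
β = atan2(-5.9280,-2.2680) = -110.9364°; ψ = atan2(0.9998,6.2678) = 9.0628°
θ_1 = β − ψ = -119.9992°
θ_3 = φ − θ_1 − θ_2 = 59.9914° (wrapped to (-180°,180°])

-119.999 150.008 59.991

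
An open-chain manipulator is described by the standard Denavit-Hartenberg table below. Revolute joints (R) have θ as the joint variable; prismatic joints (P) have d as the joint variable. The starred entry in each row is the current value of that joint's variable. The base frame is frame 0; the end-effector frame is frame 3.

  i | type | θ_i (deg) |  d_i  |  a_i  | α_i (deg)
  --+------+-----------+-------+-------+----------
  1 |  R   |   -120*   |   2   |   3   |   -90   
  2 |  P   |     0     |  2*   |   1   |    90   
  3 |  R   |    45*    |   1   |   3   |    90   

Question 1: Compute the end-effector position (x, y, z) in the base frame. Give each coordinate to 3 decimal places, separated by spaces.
0.509 -7.362 3.000

after link 1: o_1 = (-1.5000, -2.5981, 2.0000)
after link 2: o_2 = (-0.2679, -4.4641, 2.0000)
after link 3: o_3 = (0.5085, -7.3619, 3.0000)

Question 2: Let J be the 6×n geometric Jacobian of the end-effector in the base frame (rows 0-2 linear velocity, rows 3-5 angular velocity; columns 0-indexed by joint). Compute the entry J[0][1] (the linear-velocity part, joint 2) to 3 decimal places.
0.866

prismatic axis z_1 = (0.8660,-0.5000,0.0000)
J_v[:, 1] = z_1; J_ω[:, 1] = (0,0,0)
entry J[0][1] = 0.8660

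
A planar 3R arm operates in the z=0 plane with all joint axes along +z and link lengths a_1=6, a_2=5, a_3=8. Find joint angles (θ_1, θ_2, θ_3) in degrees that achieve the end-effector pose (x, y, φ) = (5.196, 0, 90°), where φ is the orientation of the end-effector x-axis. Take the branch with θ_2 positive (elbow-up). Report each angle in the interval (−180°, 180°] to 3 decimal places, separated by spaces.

-83.993 60.002 113.991

wrist centre = target − a_3·(cos φ, sin φ) = (5.1960, -8.0000)
cos θ_2 = (90.9984−6²−5²)/(2·6·5) = 0.5000; θ_2 = 60.0017° (elbow-up)
β = atan2(-8.0000,5.1960) = -56.9963°; ψ = atan2(4.3302,8.4999) = 26.9963°
θ_1 = β − ψ = -83.9926°
θ_3 = φ − θ_1 − θ_2 = 113.9908° (wrapped to (-180°,180°])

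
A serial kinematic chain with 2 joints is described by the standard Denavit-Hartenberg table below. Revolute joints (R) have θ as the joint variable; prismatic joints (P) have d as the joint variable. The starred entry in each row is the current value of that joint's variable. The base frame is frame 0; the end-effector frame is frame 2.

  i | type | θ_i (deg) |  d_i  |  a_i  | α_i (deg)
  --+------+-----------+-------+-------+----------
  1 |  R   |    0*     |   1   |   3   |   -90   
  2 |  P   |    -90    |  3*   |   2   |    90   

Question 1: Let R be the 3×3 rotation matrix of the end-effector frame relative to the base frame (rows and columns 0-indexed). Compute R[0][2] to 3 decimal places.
-1.000

End-effector z-axis (col 2 of R) = (-1.0000,0.0000,0.0000)
R[0][2] = -1.0000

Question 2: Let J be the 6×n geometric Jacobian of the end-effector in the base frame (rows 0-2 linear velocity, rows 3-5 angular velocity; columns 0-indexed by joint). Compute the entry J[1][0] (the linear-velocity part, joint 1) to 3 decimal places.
axis z_0 = ẑ; lever o_n−o_0 = (3.0000,3.0000,3.0000)
cross product → J_v[:, 0] = (-3.0000,3.0000,0.0000)
J_ω[:, 0] = z_0
entry J[1][0] = 3.0000

3.000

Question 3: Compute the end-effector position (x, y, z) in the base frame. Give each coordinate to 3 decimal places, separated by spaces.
3.000 3.000 3.000

after link 1: o_1 = (3.0000, 0.0000, 1.0000)
after link 2: o_2 = (3.0000, 3.0000, 3.0000)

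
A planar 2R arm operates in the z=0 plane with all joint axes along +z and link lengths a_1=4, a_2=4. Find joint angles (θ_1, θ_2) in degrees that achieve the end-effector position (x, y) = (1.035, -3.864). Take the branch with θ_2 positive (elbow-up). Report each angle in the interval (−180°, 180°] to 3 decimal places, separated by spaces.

cos θ_2 = (16.0017−4²−4²)/(2·4·4) = -0.4999; θ_2 = 119.9964° (elbow-up)
β = atan2(-3.8640,1.0350) = -75.0049°; ψ = atan2(3.4642,2.0002) = 59.9982°
θ_1 = β − ψ = -135.0031°

-135.003 119.996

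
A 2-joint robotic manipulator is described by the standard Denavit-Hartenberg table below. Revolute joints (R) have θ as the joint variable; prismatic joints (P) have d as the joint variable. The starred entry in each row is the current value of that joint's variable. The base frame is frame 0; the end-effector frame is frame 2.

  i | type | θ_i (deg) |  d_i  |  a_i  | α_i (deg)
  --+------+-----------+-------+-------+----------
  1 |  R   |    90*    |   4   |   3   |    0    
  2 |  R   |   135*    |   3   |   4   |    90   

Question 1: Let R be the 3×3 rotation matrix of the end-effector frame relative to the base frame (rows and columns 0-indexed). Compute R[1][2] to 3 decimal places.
0.707

End-effector z-axis (col 2 of R) = (-0.7071,0.7071,0.0000)
R[1][2] = 0.7071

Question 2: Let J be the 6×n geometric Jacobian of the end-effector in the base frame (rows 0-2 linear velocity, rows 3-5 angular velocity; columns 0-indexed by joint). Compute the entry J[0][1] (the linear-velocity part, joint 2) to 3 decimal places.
axis z_1 = (0.0000,0.0000,1.0000); lever o_n−o_1 = (-2.8284,-2.8284,3.0000)
cross product → J_v[:, 1] = (2.8284,-2.8284,0.0000)
J_ω[:, 1] = z_1
entry J[0][1] = 2.8284

2.828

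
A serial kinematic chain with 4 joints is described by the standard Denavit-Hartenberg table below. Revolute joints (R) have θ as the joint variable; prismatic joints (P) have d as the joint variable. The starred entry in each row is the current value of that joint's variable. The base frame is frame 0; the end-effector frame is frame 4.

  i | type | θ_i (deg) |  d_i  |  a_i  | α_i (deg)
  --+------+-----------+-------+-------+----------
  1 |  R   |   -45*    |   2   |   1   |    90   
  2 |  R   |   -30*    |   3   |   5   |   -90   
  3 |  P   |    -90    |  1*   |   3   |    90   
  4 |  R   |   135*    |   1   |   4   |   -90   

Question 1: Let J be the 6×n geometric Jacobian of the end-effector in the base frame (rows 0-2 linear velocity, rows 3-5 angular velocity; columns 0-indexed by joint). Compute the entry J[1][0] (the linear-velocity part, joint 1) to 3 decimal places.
2.268

axis z_0 = ẑ; lever o_n−o_0 = (2.2675,-6.7528,3.3155)
cross product → J_v[:, 0] = (6.7528,2.2675,-0.0000)
J_ω[:, 0] = z_0
entry J[1][0] = 2.2675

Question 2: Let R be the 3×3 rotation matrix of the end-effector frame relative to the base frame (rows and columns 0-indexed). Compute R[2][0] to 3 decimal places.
0.612

End-effector x-axis (col 0 of R) = (0.7500,0.2500,0.6124)
R[2][0] = 0.6124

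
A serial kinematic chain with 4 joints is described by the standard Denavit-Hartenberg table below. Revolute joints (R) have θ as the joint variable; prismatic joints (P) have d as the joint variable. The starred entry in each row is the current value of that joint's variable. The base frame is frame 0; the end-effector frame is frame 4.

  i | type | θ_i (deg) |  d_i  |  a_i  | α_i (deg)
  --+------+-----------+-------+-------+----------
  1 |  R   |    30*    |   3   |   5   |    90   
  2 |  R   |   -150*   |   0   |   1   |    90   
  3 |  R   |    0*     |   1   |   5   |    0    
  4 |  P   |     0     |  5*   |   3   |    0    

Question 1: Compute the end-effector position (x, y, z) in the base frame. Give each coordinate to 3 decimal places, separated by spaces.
after link 1: o_1 = (4.3301, 2.5000, 3.0000)
after link 2: o_2 = (3.5801, 2.0670, 2.5000)
after link 3: o_3 = (-0.6029, -0.3481, 0.8660)
after link 4: o_4 = (-5.0179, -2.8971, 3.6962)

-5.018 -2.897 3.696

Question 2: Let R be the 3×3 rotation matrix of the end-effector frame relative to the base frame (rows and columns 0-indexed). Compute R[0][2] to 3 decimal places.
End-effector z-axis (col 2 of R) = (-0.4330,-0.2500,0.8660)
R[0][2] = -0.4330

-0.433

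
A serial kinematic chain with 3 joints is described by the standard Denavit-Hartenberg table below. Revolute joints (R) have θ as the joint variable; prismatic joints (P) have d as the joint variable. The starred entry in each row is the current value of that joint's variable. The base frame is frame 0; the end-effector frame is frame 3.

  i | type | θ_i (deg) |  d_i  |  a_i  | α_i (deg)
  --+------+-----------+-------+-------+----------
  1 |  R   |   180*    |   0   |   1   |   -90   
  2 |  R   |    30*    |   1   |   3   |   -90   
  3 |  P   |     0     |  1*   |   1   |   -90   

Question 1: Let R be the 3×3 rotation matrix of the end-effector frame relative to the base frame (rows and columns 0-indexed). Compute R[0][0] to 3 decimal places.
-0.866

End-effector x-axis (col 0 of R) = (-0.8660,0.0000,-0.5000)
R[0][0] = -0.8660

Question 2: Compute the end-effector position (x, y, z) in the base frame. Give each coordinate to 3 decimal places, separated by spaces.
-3.964 -1.000 -2.866

after link 1: o_1 = (-1.0000, 0.0000, 0.0000)
after link 2: o_2 = (-3.5981, -1.0000, -1.5000)
after link 3: o_3 = (-3.9641, -1.0000, -2.8660)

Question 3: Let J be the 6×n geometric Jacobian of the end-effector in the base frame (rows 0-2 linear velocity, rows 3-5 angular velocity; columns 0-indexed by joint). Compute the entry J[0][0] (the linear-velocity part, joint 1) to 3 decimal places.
axis z_0 = ẑ; lever o_n−o_0 = (-3.9641,-1.0000,-2.8660)
cross product → J_v[:, 0] = (1.0000,-3.9641,0.0000)
J_ω[:, 0] = z_0
entry J[0][0] = 1.0000

1.000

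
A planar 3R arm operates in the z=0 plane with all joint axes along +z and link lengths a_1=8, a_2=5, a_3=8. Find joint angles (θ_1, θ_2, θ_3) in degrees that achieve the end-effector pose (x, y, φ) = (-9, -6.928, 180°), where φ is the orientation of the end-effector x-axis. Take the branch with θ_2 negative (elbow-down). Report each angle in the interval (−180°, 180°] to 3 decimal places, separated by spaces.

wrist centre = target − a_3·(cos φ, sin φ) = (-1.0000, -6.9280)
cos θ_2 = (48.9972−8²−5²)/(2·8·5) = -0.5000; θ_2 = -120.0023° (elbow-down)
β = atan2(-6.9280,-1.0000) = -98.2134°; ψ = atan2(-4.3300,5.4998) = -38.2134°
θ_1 = β − ψ = -60.0000°
θ_3 = φ − θ_1 − θ_2 = 0.0023° (wrapped to (-180°,180°])

-60.000 -120.002 0.002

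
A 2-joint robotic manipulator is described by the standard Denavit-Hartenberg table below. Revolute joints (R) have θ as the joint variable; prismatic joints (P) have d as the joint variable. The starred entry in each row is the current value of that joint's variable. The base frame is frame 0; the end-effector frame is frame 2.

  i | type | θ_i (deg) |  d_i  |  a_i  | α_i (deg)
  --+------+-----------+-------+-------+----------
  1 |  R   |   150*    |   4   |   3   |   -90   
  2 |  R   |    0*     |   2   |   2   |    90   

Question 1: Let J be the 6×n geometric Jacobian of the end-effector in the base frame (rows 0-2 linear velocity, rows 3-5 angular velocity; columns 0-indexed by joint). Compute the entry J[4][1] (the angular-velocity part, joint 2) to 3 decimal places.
-0.866

axis z_1 = (-0.5000,-0.8660,0.0000); lever o_n−o_1 = (-2.7321,-0.7321,0.0000)
cross product → J_v[:, 1] = (0.0000,-0.0000,-2.0000)
J_ω[:, 1] = z_1
entry J[4][1] = -0.8660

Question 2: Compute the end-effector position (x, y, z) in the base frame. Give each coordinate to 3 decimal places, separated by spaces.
-5.330 0.768 4.000

after link 1: o_1 = (-2.5981, 1.5000, 4.0000)
after link 2: o_2 = (-5.3301, 0.7679, 4.0000)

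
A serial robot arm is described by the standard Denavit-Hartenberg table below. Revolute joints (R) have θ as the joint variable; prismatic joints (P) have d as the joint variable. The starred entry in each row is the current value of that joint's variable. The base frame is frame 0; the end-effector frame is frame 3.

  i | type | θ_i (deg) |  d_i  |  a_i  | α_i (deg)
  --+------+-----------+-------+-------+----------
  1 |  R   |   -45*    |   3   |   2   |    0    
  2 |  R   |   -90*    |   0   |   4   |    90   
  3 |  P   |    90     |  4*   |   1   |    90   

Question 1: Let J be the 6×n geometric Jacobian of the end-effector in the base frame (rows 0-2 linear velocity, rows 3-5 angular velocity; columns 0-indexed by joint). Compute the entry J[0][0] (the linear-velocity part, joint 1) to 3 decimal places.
axis z_0 = ẑ; lever o_n−o_0 = (-4.2426,-1.4142,4.0000)
cross product → J_v[:, 0] = (1.4142,-4.2426,0.0000)
J_ω[:, 0] = z_0
entry J[0][0] = 1.4142

1.414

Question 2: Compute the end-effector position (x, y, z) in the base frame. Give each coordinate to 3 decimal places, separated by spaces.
-4.243 -1.414 4.000

after link 1: o_1 = (1.4142, -1.4142, 3.0000)
after link 2: o_2 = (-1.4142, -4.2426, 3.0000)
after link 3: o_3 = (-4.2426, -1.4142, 4.0000)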